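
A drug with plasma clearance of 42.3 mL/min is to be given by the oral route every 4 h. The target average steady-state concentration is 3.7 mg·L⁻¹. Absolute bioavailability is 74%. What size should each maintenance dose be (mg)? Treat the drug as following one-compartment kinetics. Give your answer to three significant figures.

50.8 mg

Convert clearance: 42.3 mL/min × 60 min/h ÷ 1000 mL/L = 2.538 L/h
At steady state, dose per interval replaces the amount cleared in that interval: F·D/τ = CL·Css.
D = CL × Css × τ / F = 2.538 × 3.7 × 4 / 0.74 = 50.76 mg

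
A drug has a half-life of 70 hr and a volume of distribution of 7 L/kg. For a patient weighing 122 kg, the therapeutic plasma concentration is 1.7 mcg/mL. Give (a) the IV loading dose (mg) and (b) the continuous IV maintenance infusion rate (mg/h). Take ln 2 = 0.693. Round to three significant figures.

Vd = 7 L/kg × 122 kg = 854.0 L
LD = Vd × C = 854.0 × 1.7 = 1452 mg
CL = 0.693 × Vd / t½ = 0.693 × 854.0 / 70 = 8.455 L/h
Infusion rate = CL × Css = 8.455 × 1.7 = 14.37 mg/h

(a) 1450 mg; (b) 14.4 mg/h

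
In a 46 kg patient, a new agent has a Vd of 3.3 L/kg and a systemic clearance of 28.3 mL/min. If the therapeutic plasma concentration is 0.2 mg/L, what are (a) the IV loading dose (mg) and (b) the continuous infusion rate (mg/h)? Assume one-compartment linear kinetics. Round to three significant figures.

(a) 30.4 mg; (b) 0.340 mg/h

Vd = 3.3 L/kg × 46 kg = 151.8 L
LD = Vd · C_target = 151.8 × 0.2 = 30.36 mg
CL = 28.3 mL/min = 28.3 × 0.06 = 1.698 L/h
Maintenance: replace elimination → rate = CL × Css = 1.698 × 0.2 = 0.3396 mg/h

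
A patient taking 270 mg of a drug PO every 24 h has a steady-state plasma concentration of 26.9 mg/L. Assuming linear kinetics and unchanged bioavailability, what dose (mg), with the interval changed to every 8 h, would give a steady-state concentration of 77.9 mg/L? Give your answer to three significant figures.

With linear kinetics, Css is proportional to dose rate (D/τ) at fixed clearance.
D₂ = D₁ × (Css,target / Css,current) × (τ₂/τ₁) = 270 × (77.9/26.9) × (8/24) = 260.6 mg

261 mg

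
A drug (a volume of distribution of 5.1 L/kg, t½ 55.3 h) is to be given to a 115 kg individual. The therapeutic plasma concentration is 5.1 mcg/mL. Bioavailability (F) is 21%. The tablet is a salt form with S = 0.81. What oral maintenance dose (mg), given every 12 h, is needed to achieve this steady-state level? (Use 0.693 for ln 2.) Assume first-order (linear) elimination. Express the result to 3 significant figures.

Vd(total) = 115 kg × 5.1 L/kg = 586.5 L
CL = 0.693 × Vd / t½ = 0.693 × 586.5 / 55.3 = 7.350 L/h
D = CL × Css × τ / F / S = 7.350 × 5.1 × 12 / 0.21 / 0.81 = 2644 mg

2640 mg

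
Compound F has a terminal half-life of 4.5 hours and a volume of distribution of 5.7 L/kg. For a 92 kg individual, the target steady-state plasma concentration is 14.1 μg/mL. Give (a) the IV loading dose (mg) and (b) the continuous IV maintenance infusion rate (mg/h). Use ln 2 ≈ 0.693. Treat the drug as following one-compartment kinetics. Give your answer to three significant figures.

(a) 7390 mg; (b) 1140 mg/h

Vd(total) = 92 kg × 5.7 L/kg = 524.4 L
LD = Vd × C = 524.4 × 14.1 = 7394 mg
CL = 0.693 × Vd / t½ = 0.693 × 524.4 / 4.5 = 80.76 L/h
Infusion rate = CL × Css = 80.76 × 14.1 = 1139 mg/h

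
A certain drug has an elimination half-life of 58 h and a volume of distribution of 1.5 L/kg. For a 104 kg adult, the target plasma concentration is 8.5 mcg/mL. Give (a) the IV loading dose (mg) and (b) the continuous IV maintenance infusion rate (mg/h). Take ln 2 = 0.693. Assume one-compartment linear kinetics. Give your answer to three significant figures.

(a) 1330 mg; (b) 15.8 mg/h

Vd(total) = 104 kg × 1.5 L/kg = 156.0 L
LD = Vd × C = 156.0 × 8.5 = 1326 mg
CL = 0.693 × Vd / t½ = 0.693 × 156.0 / 58 = 1.864 L/h
Infusion rate = CL × Css = 1.864 × 8.5 = 15.84 mg/h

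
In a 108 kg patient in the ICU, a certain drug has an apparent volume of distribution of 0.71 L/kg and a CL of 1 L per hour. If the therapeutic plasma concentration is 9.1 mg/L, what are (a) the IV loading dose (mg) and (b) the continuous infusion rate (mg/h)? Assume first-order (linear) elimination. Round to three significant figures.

(a) 698 mg; (b) 9.10 mg/h

Vd(total) = 108 kg × 0.71 L/kg = 76.68 L
Loading: fill Vd to C_target → 76.68 L × 9.1 mg/L = 697.8 mg
Maintenance: replace elimination → rate = CL × Css = 1.000 × 9.1 = 9.100 mg/h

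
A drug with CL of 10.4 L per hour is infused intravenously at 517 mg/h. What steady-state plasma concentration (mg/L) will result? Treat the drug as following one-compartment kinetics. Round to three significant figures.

Css = rate / CL = 517 / 10.40 = 49.71 mg/L

49.7 mg/L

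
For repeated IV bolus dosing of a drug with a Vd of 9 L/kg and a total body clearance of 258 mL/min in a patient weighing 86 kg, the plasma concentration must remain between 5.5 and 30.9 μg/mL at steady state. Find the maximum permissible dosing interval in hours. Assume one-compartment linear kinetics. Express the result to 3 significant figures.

Vd = 9 L/kg × 86 kg = 774.0 L
CL = 258 mL/min = 258 × 0.06 = 15.48 L/h
k = CL / Vd = 15.48 / 774.0 = 0.02000 h⁻¹
Between IV bolus doses, concentration decays as C = C₀·e^(−kτ), so C_peak/C_trough = e^(kτ).
τ_max = ln(C_peak/C_trough) / k = ln(30.9/5.5) / 0.02000 = 1.726 / 0.02000 = 86.30 h

86.3 h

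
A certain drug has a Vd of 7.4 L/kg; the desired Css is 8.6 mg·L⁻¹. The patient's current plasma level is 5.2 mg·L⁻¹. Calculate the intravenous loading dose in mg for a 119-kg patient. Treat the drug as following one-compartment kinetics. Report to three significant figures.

Vd = 7.4 L/kg × 119 kg = 880.6 L
Concentration deficit ΔC = 8.6 − 5.2 = 3.400 mg/L
LD = Vd × ΔC = 880.6 × 3.400 = 2994 mg

2990 mg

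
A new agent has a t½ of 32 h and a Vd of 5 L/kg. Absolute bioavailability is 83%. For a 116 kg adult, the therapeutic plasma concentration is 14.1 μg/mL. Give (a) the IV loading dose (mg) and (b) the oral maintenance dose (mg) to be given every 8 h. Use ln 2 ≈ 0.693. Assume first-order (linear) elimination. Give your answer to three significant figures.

Vd = 5 L/kg × 116 kg = 580.0 L
LD = Vd × C = 580.0 × 14.1 = 8178 mg
CL = 0.693 × Vd / t½ = 0.693 × 580.0 / 32 = 12.56 L/h
D = CL × Css × τ / F = 12.56 × 14.1 × 8 / 0.83 = 1707 mg

(a) 8180 mg; (b) 1710 mg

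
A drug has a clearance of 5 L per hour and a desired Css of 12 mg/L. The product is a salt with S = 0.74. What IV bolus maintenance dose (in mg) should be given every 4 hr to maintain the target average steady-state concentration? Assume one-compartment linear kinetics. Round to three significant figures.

D = CL × Css × τ / S = 5.000 × 12 × 4 / 0.74 = 324.3 mg

324 mg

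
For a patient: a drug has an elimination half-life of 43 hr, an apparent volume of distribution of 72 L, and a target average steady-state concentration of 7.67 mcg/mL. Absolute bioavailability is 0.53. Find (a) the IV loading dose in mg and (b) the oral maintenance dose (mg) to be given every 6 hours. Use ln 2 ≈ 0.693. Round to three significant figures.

(a) 552 mg; (b) 101 mg

LD = Vd × C = 72.00 × 7.67 = 552.2 mg
CL = 0.693 × Vd / t½ = 0.693 × 72.00 / 43 = 1.160 L/h
D = CL × Css × τ / F = 1.160 × 7.67 × 6 / 0.53 = 100.7 mg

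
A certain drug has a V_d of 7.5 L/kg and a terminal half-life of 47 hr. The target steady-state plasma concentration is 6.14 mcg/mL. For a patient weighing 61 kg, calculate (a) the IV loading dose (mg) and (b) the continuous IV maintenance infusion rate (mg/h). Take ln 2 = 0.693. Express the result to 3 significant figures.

(a) 2810 mg; (b) 41.4 mg/h

Total Vd = 7.5 × 61 = 457.5 L
LD = Vd × C = 457.5 × 6.14 = 2809 mg
CL = 0.693 × Vd / t½ = 0.693 × 457.5 / 47 = 6.746 L/h
Infusion rate = CL × Css = 6.746 × 6.14 = 41.42 mg/h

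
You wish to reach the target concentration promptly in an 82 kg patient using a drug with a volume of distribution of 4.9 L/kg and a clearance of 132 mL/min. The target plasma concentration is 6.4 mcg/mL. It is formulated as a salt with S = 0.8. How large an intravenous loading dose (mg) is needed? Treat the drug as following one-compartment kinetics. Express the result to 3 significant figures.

Vd(total) = 82 kg × 4.9 L/kg = 401.8 L
The loading dose fills Vd to the target concentration.
LD = Vd × C / S = 401.8 × 6.400 / 0.8 = 3214 mg

3210 mg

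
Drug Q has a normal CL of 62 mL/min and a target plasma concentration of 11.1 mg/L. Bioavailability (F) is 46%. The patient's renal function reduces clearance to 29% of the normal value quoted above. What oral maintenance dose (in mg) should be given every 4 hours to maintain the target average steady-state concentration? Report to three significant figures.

104 mg

CL = 62 mL/min × 60/1000 = 3.720 L/h
Patient clearance = 0.29 × 3.720 = 1.079 L/h
At steady state, dose per interval replaces the amount cleared in that interval: F·D/τ = CL·Css.
D = CL × Css × τ / F = 1.079 × 11.1 × 4 / 0.46 = 104.1 mg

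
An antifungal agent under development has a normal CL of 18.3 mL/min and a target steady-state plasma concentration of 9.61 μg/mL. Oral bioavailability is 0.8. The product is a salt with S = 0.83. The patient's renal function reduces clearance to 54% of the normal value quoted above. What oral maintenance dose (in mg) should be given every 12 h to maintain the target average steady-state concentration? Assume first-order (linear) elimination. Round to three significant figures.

103 mg

CL = 18.3 mL/min × 60/1000 = 1.098 L/h
Patient clearance = 0.54 × 1.098 = 0.5929 L/h
D = CL × Css × τ / F / S = 0.5929 × 9.61 × 12 / 0.8 / 0.83 = 103.0 mg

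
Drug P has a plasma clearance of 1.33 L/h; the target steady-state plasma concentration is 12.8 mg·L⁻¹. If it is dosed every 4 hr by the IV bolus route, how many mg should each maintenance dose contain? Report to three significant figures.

D = CL × Css × τ = 1.330 × 12.8 × 4 = 68.10 mg

68.1 mg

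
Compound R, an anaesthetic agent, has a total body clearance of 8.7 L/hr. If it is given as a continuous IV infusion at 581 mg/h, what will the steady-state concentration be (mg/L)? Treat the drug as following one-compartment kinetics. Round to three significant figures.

Css = rate / CL = 581 / 8.700 = 66.78 mg/L

66.8 mg/L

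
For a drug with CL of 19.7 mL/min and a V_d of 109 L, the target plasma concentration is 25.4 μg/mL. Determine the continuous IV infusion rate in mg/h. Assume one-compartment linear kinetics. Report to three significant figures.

30.0 mg/h

CL = 19.7 mL/min × 60/1000 = 1.182 L/h
R₀ = 1.182 × 25.4 = 30.02 mg/h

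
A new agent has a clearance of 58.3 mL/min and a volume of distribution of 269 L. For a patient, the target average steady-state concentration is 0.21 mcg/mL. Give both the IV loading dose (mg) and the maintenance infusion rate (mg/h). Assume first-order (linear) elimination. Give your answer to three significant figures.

(a) 56.5 mg; (b) 0.735 mg/h

LD = Vd · C_target = 269.0 × 0.21 = 56.49 mg
CL = 58.3 mL/min = 58.3 × 0.06 = 3.498 L/h
Maintenance infusion rate = CL × Css = 3.498 × 0.21 = 0.7346 mg/h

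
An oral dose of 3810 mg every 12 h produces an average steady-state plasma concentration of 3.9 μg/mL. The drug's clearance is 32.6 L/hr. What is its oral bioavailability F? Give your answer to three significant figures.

F·D/τ = CL·Css at steady state → F = CL·Css·τ / D.
F = 32.6 × 3.9 × 12 / 3810 = 0.400

0.400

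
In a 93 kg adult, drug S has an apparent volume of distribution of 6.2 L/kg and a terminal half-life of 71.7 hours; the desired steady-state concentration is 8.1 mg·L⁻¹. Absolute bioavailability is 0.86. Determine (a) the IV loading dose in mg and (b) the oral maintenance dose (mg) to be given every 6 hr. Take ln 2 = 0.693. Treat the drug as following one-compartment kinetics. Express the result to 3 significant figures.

(a) 4670 mg; (b) 315 mg

Total Vd = 6.2 × 93 = 576.6 L
LD = Vd × C = 576.6 × 8.1 = 4670 mg
CL = 0.693 × Vd / t½ = 0.693 × 576.6 / 71.7 = 5.573 L/h
D = CL × Css × τ / F = 5.573 × 8.1 × 6 / 0.86 = 314.9 mg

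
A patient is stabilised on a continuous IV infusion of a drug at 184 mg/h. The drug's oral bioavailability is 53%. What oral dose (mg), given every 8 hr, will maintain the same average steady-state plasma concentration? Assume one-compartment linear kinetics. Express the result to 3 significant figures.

2780 mg

To maintain the same Css, the systemic dosing rate must be unchanged: F·D/τ = infusion rate.
D = rate × τ / F = 184 × 8 / 0.53 = 2777 mg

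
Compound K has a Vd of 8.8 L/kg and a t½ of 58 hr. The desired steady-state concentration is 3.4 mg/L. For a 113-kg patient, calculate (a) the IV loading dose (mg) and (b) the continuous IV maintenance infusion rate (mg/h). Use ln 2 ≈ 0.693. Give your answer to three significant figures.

Vd = 8.8 L/kg × 113 kg = 994.4 L
LD = Vd × C = 994.4 × 3.4 = 3381 mg
CL = 0.693 × Vd / t½ = 0.693 × 994.4 / 58 = 11.88 L/h
Infusion rate = CL × Css = 11.88 × 3.4 = 40.39 mg/h

(a) 3380 mg; (b) 40.4 mg/h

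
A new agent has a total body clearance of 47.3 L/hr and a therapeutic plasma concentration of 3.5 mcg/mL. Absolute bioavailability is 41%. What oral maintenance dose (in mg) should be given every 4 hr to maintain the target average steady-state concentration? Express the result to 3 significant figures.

1620 mg

D = CL × Css × τ / F = 47.30 × 3.5 × 4 / 0.41 = 1615 mg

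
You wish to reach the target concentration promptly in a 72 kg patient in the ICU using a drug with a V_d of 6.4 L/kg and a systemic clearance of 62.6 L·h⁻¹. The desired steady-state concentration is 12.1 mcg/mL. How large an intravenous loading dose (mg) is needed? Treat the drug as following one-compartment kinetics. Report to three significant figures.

5580 mg

Vd = 6.4 L/kg × 72 kg = 460.8 L
LD = Vd × C = 460.8 × 12.10 = 5576 mg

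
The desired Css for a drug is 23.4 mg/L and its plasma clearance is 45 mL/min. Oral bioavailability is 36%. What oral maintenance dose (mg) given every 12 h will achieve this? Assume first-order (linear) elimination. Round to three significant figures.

Convert clearance: 45 mL/min × 60 min/h ÷ 1000 mL/L = 2.700 L/h
D = CL × Css × τ / F = 2.700 × 23.4 × 12 / 0.36 = 2106 mg

2110 mg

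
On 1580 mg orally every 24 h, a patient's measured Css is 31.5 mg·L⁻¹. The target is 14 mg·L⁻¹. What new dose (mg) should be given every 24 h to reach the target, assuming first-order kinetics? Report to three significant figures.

702 mg

With linear kinetics, Css is proportional to dose rate (D/τ) at fixed clearance.
D₂ = D₁ × (Css,target / Css,current) = 1580 × 14/31.5 = 702.2 mg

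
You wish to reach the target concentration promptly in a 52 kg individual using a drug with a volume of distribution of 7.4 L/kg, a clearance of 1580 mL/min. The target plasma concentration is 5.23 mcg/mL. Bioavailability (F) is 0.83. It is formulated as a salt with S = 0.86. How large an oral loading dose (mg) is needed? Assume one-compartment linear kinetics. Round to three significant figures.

2820 mg

Vd = 7.4 L/kg × 52 kg = 384.8 L
Loading dose depends on Vd (not clearance): it fills the distribution volume.
LD = Vd × C / F / S = 384.8 × 5.230 / 0.83 / 0.86 = 2819 mg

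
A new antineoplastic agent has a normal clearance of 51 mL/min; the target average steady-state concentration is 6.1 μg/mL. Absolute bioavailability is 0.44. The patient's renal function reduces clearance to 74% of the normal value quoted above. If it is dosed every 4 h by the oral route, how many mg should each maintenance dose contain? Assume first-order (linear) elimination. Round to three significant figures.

126 mg

Convert clearance: 51 mL/min × 60 min/h ÷ 1000 mL/L = 3.060 L/h
Patient clearance = 0.74 × 3.060 = 2.264 L/h
At steady state, dose per interval replaces the amount cleared in that interval: F·D/τ = CL·Css.
D = CL × Css × τ / F = 2.264 × 6.1 × 4 / 0.44 = 125.5 mg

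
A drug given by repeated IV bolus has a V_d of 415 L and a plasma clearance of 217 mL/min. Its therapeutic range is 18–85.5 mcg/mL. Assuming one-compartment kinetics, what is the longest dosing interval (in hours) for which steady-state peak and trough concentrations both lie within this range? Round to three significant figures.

49.7 h

CL = 217 mL/min = 217 × 0.06 = 13.02 L/h
k = CL / Vd = 13.02 / 415.0 = 0.03137 h⁻¹
Between IV bolus doses, concentration decays as C = C₀·e^(−kτ), so C_peak/C_trough = e^(kτ).
τ_max = ln(C_peak/C_trough) / k = ln(85.5/18) / 0.03137 = 1.558 / 0.03137 = 49.67 h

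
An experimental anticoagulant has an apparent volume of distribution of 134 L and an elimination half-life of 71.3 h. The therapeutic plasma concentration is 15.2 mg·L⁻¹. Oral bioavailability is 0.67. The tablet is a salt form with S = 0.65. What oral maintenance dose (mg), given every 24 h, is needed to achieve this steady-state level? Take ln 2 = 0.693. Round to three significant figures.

1090 mg

k = 0.693/71.3 = 0.009719 h⁻¹, so CL = k·Vd = 0.009719 × 134.0 = 1.302 L/h
D = CL × Css × τ / F / S = 1.302 × 15.2 × 24 / 0.67 / 0.65 = 1091 mg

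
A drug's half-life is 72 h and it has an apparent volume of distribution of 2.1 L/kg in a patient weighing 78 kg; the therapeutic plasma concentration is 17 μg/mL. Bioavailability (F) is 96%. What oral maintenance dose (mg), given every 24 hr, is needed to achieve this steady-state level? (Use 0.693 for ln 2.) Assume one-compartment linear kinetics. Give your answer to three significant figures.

670 mg

Vd = 2.1 L/kg × 78 kg = 163.8 L
CL = 0.693 × Vd / t½ = 0.693 × 163.8 / 72 = 1.577 L/h
D = CL × Css × τ / F = 1.577 × 17 × 24 / 0.96 = 670.2 mg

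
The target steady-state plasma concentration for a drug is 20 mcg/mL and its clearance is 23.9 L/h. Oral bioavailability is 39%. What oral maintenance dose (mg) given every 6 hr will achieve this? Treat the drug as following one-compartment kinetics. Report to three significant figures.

D = CL × Css × τ / F = 23.90 × 20 × 6 / 0.39 = 7354 mg

7350 mg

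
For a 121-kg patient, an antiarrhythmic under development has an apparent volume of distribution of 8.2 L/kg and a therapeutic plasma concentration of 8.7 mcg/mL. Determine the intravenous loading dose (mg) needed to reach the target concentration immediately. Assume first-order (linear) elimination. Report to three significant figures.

8630 mg

Vd = 8.2 L/kg × 121 kg = 992.2 L
LD = Vd × C = 992.2 × 8.700 = 8632 mg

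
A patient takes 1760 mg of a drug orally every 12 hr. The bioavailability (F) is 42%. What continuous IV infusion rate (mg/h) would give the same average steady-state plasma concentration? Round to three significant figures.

Equivalent systemic input: infusion rate = F·D/τ.
Rate = 0.42 × 1760 / 12 = 61.60 mg/h

61.6 mg/h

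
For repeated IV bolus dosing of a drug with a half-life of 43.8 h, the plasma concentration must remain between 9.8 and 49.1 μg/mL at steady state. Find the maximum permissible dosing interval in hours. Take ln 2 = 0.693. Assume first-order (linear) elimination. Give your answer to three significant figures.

102 h

k = 0.693 / t½ = 0.693 / 43.8 = 0.01582 h⁻¹
Between IV bolus doses, concentration decays as C = C₀·e^(−kτ), so C_peak/C_trough = e^(kτ).
τ_max = ln(C_peak/C_trough) / k = ln(49.1/9.8) / 0.01582 = 1.611 / 0.01582 = 101.8 h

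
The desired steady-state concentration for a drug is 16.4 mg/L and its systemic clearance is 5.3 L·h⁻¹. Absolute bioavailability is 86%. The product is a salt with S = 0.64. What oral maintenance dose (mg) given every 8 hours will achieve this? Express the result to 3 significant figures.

1260 mg

D = CL × Css × τ / F / S = 5.300 × 16.4 × 8 / 0.86 / 0.64 = 1263 mg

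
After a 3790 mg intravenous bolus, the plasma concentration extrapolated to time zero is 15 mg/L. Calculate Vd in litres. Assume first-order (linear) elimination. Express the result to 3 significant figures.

Immediately after an IV bolus, C₀ = Dose / Vd, so Vd = Dose / C₀.
Vd = 3790 / 15 = 252.7 L

253 L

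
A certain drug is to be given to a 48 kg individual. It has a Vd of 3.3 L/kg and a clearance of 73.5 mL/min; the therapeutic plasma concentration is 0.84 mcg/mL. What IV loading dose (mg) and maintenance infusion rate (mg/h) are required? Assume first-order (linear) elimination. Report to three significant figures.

Vd = 3.3 L/kg × 48 kg = 158.4 L
LD = Vd · C_target = 158.4 × 0.84 = 133.1 mg
CL = 73.5 mL/min = 73.5 × 0.06 = 4.410 L/h
Maintenance: replace elimination → rate = CL × Css = 4.410 × 0.84 = 3.704 mg/h

(a) 133 mg; (b) 3.70 mg/h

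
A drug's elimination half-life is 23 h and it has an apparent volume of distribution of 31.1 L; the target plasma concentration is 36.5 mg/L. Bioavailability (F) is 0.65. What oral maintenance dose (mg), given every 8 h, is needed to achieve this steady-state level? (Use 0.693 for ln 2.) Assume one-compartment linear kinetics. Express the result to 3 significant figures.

k = 0.693/23 = 0.03013 h⁻¹, so CL = k·Vd = 0.03013 × 31.10 = 0.9370 L/h
D = CL × Css × τ / F = 0.9370 × 36.5 × 8 / 0.65 = 420.9 mg

421 mg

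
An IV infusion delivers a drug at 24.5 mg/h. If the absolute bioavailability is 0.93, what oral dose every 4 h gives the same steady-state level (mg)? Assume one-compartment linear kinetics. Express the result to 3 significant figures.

105 mg

To maintain the same Css, the systemic dosing rate must be unchanged: F·D/τ = infusion rate.
D = rate × τ / F = 24.5 × 4 / 0.93 = 105.4 mg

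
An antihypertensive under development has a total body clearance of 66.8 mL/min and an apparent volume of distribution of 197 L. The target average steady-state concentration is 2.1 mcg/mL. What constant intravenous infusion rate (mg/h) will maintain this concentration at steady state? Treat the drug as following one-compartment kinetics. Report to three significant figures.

8.42 mg/h

CL = 66.8 mL/min = 66.8 × 0.06 = 4.008 L/h
Maintenance depends on clearance, not Vd — rate in must match rate out.
Rate = CL × Css = 4.008 × 2.1 = 8.417 mg/h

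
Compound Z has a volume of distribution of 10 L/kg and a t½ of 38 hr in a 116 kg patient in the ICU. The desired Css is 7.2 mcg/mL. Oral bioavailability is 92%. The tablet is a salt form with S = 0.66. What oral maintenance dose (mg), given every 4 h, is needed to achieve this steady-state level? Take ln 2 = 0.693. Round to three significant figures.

1000 mg

Vd(total) = 116 kg × 10 L/kg = 1160 L
CL = 0.693 × Vd / t½ = 0.693 × 1160 / 38 = 21.15 L/h
D = CL × Css × τ / F / S = 21.15 × 7.2 × 4 / 0.92 / 0.66 = 1003 mg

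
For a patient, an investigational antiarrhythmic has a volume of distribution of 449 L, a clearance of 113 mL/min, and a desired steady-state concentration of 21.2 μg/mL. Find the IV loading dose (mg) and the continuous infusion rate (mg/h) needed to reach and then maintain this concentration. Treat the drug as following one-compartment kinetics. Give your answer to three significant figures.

Loading dose = Vd × C = 449.0 × 21.2 = 9519 mg
Convert clearance: 113 mL/min × 60 min/h ÷ 1000 mL/L = 6.780 L/h
Maintenance: replace elimination → rate = CL × Css = 6.780 × 21.2 = 143.7 mg/h

(a) 9520 mg; (b) 144 mg/h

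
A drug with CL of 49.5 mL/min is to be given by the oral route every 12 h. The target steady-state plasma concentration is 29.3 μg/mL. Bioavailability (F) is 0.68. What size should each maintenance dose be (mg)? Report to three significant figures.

1540 mg

CL = 49.5 mL/min × 60/1000 = 2.970 L/h
At steady state, dose per interval replaces the amount cleared in that interval: F·D/τ = CL·Css.
D = CL × Css × τ / F = 2.970 × 29.3 × 12 / 0.68 = 1536 mg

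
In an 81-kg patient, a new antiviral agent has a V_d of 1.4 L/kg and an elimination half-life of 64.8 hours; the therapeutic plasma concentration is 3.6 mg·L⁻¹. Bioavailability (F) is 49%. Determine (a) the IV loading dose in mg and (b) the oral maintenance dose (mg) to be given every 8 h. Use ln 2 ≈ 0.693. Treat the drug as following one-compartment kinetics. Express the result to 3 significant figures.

(a) 408 mg; (b) 71.3 mg

Vd = 1.4 L/kg × 81 kg = 113.4 L
LD = Vd × C = 113.4 × 3.6 = 408.2 mg
CL = 0.693 × Vd / t½ = 0.693 × 113.4 / 64.8 = 1.213 L/h
D = CL × Css × τ / F = 1.213 × 3.6 × 8 / 0.49 = 71.29 mg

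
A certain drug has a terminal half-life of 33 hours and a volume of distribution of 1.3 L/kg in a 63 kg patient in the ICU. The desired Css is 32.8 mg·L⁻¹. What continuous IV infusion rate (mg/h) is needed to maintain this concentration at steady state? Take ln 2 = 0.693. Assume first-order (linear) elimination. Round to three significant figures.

Vd = 1.3 L/kg × 63 kg = 81.90 L
k = 0.693/33 = 0.02100 h⁻¹, so CL = k·Vd = 0.02100 × 81.90 = 1.720 L/h
Infusion rate = CL × Css = 1.720 × 32.8 = 56.42 mg/h

56.4 mg/h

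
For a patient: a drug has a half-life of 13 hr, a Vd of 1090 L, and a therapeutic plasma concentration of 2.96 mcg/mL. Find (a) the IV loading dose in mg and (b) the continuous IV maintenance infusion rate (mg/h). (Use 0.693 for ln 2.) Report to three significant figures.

LD = Vd × C = 1090 × 2.96 = 3226 mg
CL = 0.693 × Vd / t½ = 0.693 × 1090 / 13 = 58.11 L/h
Infusion rate = CL × Css = 58.11 × 2.96 = 172.0 mg/h

(a) 3230 mg; (b) 172 mg/h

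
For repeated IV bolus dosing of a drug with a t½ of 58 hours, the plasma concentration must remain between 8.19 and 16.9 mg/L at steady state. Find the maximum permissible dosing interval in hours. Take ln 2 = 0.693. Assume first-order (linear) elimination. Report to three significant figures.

60.6 h

k = 0.693 / t½ = 0.693 / 58 = 0.01195 h⁻¹
Between IV bolus doses, concentration decays as C = C₀·e^(−kτ), so C_peak/C_trough = e^(kτ).
τ_max = ln(C_peak/C_trough) / k = ln(16.9/8.19) / 0.01195 = 0.7244 / 0.01195 = 60.62 h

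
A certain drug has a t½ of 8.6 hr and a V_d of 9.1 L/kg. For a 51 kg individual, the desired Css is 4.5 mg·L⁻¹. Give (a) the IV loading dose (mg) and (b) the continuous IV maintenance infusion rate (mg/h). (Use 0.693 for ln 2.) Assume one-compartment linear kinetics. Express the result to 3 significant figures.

Total Vd = 9.1 × 51 = 464.1 L
LD = Vd × C = 464.1 × 4.5 = 2088 mg
CL = 0.693 × Vd / t½ = 0.693 × 464.1 / 8.6 = 37.40 L/h
Infusion rate = CL × Css = 37.40 × 4.5 = 168.3 mg/h

(a) 2090 mg; (b) 168 mg/h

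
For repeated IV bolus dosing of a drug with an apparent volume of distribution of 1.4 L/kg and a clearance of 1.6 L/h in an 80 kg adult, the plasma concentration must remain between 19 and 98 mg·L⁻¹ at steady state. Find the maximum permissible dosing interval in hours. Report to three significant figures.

Vd = 1.4 L/kg × 80 kg = 112.0 L
k = CL / Vd = 1.600 / 112.0 = 0.01429 h⁻¹
Between IV bolus doses, concentration decays as C = C₀·e^(−kτ), so C_peak/C_trough = e^(kτ).
τ_max = ln(C_peak/C_trough) / k = ln(98/19) / 0.01429 = 1.641 / 0.01429 = 114.8 h

115 h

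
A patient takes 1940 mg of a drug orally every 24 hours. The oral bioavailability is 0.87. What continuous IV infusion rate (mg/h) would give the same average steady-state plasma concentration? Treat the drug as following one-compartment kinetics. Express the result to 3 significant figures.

Equivalent systemic input: infusion rate = F·D/τ.
Rate = 0.87 × 1940 / 24 = 70.33 mg/h

70.3 mg/h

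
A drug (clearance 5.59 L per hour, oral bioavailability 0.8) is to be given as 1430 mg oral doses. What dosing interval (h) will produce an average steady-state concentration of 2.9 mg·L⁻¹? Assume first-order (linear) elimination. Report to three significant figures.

F·D/τ = CL·Css → τ = F·D / (CL·Css).
τ = 0.8 × 1430 / (5.59 × 2.9) = 70.57 h

70.6 h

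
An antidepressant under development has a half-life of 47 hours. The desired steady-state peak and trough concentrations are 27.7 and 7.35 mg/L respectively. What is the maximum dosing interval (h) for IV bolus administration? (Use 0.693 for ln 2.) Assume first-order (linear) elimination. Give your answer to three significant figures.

k = 0.693 / t½ = 0.693 / 47 = 0.01474 h⁻¹
Between IV bolus doses, concentration decays as C = C₀·e^(−kτ), so C_peak/C_trough = e^(kτ).
τ_max = ln(C_peak/C_trough) / k = ln(27.7/7.35) / 0.01474 = 1.327 / 0.01474 = 90.03 h

90.0 h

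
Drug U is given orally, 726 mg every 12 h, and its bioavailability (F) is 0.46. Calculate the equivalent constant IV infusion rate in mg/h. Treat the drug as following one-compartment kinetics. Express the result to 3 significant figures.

27.8 mg/h

Equivalent systemic input: infusion rate = F·D/τ.
Rate = 0.46 × 726 / 12 = 27.83 mg/h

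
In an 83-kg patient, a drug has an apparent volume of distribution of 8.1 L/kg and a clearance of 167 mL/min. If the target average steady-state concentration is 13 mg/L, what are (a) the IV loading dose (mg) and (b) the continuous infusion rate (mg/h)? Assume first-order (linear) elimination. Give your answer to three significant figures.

Vd(total) = 83 kg × 8.1 L/kg = 672.3 L
Loading dose = Vd × C = 672.3 × 13 = 8740 mg
CL = 167 mL/min = 167 × 0.06 = 10.02 L/h
Maintenance infusion rate = CL × Css = 10.02 × 13 = 130.3 mg/h

(a) 8740 mg; (b) 130 mg/h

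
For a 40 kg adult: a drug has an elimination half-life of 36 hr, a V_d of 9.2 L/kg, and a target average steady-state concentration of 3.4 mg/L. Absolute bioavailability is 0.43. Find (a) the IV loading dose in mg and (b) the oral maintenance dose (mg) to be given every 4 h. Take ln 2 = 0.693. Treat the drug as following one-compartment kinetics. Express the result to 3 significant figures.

(a) 1250 mg; (b) 224 mg

Total Vd = 9.2 × 40 = 368.0 L
LD = Vd × C = 368.0 × 3.4 = 1251 mg
CL = 0.693 × Vd / t½ = 0.693 × 368.0 / 36 = 7.084 L/h
D = CL × Css × τ / F = 7.084 × 3.4 × 4 / 0.43 = 224.1 mg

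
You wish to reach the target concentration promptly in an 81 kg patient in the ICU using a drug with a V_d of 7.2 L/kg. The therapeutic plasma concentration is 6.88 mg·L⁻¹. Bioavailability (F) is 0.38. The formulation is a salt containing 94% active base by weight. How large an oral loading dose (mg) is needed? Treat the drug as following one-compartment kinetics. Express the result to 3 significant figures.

Vd = 7.2 L/kg × 81 kg = 583.2 L
LD = Vd × C / F / S = 583.2 × 6.880 / 0.38 / 0.94 = 11230 mg

11200 mg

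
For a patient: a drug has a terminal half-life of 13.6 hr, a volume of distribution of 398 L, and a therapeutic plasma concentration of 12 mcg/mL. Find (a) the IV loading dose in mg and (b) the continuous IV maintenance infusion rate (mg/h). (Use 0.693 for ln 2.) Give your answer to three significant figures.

LD = Vd × C = 398.0 × 12 = 4776 mg
CL = 0.693 × Vd / t½ = 0.693 × 398.0 / 13.6 = 20.28 L/h
Infusion rate = CL × Css = 20.28 × 12 = 243.4 mg/h

(a) 4780 mg; (b) 243 mg/h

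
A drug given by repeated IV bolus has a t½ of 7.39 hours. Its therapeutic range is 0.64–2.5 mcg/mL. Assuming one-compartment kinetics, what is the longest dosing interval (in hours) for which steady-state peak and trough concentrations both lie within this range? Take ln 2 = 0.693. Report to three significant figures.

k = 0.693 / t½ = 0.693 / 7.39 = 0.09378 h⁻¹
Between IV bolus doses, concentration decays as C = C₀·e^(−kτ), so C_peak/C_trough = e^(kτ).
τ_max = ln(C_peak/C_trough) / k = ln(2.5/0.64) / 0.09378 = 1.363 / 0.09378 = 14.53 h

14.5 h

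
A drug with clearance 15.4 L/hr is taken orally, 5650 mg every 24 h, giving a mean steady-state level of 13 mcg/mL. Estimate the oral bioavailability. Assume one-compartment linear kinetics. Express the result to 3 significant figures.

0.850

F·D/τ = CL·Css at steady state → F = CL·Css·τ / D.
F = 15.4 × 13 × 24 / 5650 = 0.850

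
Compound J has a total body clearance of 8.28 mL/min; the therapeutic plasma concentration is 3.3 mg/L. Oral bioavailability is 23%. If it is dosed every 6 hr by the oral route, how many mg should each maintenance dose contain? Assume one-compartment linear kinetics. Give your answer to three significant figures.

Convert clearance: 8.28 mL/min × 60 min/h ÷ 1000 mL/L = 0.4968 L/h
At steady state, dose per interval replaces the amount cleared in that interval: F·D/τ = CL·Css.
D = CL × Css × τ / F = 0.4968 × 3.3 × 6 / 0.23 = 42.77 mg

42.8 mg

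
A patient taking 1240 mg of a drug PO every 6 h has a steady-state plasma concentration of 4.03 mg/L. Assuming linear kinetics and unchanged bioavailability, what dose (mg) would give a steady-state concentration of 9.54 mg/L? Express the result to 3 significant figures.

2940 mg

For first-order elimination, Css ∝ F·D/(CL·τ); F and CL are unchanged, so Css ∝ D/τ.
D₂ = D₁ × (Css,target / Css,current) = 1240 × 9.54/4.03 = 2935 mg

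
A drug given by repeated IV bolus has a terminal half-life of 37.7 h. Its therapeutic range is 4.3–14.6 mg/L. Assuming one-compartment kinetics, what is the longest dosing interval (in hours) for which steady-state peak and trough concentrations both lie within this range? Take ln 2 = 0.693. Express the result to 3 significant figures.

k = 0.693 / t½ = 0.693 / 37.7 = 0.01838 h⁻¹
Between IV bolus doses, concentration decays as C = C₀·e^(−kτ), so C_peak/C_trough = e^(kτ).
τ_max = ln(C_peak/C_trough) / k = ln(14.6/4.3) / 0.01838 = 1.222 / 0.01838 = 66.49 h

66.5 h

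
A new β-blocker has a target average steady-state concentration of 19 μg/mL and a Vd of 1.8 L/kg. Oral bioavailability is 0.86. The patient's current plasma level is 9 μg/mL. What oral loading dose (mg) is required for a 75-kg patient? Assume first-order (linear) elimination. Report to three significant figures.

1570 mg

Vd = 1.8 L/kg × 75 kg = 135.0 L
Concentration deficit ΔC = 19 − 9 = 10.00 mg/L
LD = Vd × ΔC / F = 135.0 × 10.00 / 0.86 = 1570 mg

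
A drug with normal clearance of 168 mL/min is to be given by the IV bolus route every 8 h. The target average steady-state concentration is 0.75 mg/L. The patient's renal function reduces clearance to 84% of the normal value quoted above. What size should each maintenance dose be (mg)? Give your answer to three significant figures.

50.8 mg

CL = 168 mL/min = 168 × 0.06 = 10.08 L/h
Patient clearance = 0.84 × 10.08 = 8.467 L/h
At steady state, dose per interval replaces the amount cleared in that interval: D/τ = CL·Css.
D = CL × Css × τ = 8.467 × 0.75 × 8 = 50.80 mg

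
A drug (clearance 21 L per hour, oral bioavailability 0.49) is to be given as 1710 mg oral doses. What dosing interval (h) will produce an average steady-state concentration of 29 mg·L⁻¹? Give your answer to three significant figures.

F·D/τ = CL·Css → τ = F·D / (CL·Css).
τ = 0.49 × 1710 / (21 × 29) = 1.376 h

1.38 h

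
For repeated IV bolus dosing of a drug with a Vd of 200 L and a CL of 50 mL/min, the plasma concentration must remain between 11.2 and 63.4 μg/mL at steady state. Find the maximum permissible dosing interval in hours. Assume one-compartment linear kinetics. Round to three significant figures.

116 h

CL = 50 mL/min × 60/1000 = 3.000 L/h
k = CL / Vd = 3.000 / 200.0 = 0.01500 h⁻¹
Between IV bolus doses, concentration decays as C = C₀·e^(−kτ), so C_peak/C_trough = e^(kτ).
τ_max = ln(C_peak/C_trough) / k = ln(63.4/11.2) / 0.01500 = 1.734 / 0.01500 = 115.6 h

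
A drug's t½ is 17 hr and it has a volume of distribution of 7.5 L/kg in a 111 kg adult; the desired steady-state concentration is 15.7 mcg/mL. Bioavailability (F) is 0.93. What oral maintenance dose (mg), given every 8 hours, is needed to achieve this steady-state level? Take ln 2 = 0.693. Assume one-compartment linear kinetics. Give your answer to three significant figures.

4580 mg

Vd = 7.5 L/kg × 111 kg = 832.5 L
CL = 0.693 × Vd / t½ = 0.693 × 832.5 / 17 = 33.94 L/h
D = CL × Css × τ / F = 33.94 × 15.7 × 8 / 0.93 = 4584 mg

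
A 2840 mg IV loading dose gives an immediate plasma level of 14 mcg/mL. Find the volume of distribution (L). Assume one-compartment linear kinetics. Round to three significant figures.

203 L

Immediately after an IV bolus, C₀ = Dose / Vd, so Vd = Dose / C₀.
Vd = 2840 / 14 = 202.9 L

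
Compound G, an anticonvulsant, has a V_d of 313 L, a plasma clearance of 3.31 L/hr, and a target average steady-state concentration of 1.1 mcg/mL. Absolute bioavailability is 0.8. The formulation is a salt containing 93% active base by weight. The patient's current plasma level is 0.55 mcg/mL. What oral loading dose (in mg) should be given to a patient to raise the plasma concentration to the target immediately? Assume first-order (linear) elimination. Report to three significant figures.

Loading dose depends on Vd (not clearance): it fills the distribution volume.
Concentration deficit ΔC = 1.1 − 0.55 = 0.5500 mg/L
LD = Vd × ΔC / F / S = 313.0 × 0.5500 / 0.8 / 0.93 = 231.4 mg

231 mg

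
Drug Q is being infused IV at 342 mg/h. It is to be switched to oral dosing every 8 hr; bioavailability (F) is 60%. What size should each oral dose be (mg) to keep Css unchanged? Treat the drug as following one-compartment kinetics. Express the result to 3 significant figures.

4560 mg

To maintain the same Css, the systemic dosing rate must be unchanged: F·D/τ = infusion rate.
D = rate × τ / F = 342 × 8 / 0.6 = 4560 mg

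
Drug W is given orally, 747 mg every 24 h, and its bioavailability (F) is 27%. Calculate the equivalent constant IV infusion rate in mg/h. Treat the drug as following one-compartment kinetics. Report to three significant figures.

Equivalent systemic input: infusion rate = F·D/τ.
Rate = 0.27 × 747 / 24 = 8.404 mg/h

8.40 mg/h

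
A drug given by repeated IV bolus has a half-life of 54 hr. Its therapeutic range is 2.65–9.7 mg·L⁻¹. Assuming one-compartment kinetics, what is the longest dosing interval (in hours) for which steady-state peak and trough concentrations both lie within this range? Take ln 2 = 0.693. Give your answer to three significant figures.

k = 0.693 / t½ = 0.693 / 54 = 0.01283 h⁻¹
Between IV bolus doses, concentration decays as C = C₀·e^(−kτ), so C_peak/C_trough = e^(kτ).
τ_max = ln(C_peak/C_trough) / k = ln(9.7/2.65) / 0.01283 = 1.298 / 0.01283 = 101.2 h

101 h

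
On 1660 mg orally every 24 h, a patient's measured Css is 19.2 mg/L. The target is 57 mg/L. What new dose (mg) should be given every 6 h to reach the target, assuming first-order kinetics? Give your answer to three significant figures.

With linear kinetics, Css is proportional to dose rate (D/τ) at fixed clearance.
D₂ = D₁ × (Css,target / Css,current) × (τ₂/τ₁) = 1660 × (57/19.2) × (6/24) = 1232 mg

1230 mg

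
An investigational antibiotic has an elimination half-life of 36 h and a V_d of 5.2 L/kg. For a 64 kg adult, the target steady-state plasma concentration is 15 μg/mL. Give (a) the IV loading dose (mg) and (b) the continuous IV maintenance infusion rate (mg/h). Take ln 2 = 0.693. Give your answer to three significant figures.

(a) 4990 mg; (b) 96.1 mg/h

Vd(total) = 64 kg × 5.2 L/kg = 332.8 L
LD = Vd × C = 332.8 × 15 = 4992 mg
CL = 0.693 × Vd / t½ = 0.693 × 332.8 / 36 = 6.406 L/h
Infusion rate = CL × Css = 6.406 × 15 = 96.09 mg/h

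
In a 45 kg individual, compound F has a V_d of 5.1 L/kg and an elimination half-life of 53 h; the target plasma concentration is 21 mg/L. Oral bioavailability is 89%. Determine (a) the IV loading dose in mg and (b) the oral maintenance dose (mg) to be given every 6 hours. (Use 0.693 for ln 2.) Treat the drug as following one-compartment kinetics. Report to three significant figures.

Total Vd = 5.1 × 45 = 229.5 L
LD = Vd × C = 229.5 × 21 = 4820 mg
CL = 0.693 × Vd / t½ = 0.693 × 229.5 / 53 = 3.001 L/h
D = CL × Css × τ / F = 3.001 × 21 × 6 / 0.89 = 424.9 mg

(a) 4820 mg; (b) 425 mg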